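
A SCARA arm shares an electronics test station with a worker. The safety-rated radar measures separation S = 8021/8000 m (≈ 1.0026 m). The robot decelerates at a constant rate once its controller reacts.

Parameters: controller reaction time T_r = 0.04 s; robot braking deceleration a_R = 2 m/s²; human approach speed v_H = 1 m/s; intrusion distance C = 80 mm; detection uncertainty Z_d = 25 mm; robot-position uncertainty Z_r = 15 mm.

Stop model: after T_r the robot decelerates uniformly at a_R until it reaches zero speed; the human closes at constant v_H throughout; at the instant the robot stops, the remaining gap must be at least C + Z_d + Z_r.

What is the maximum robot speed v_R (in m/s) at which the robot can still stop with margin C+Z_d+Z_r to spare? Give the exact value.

v_R_max = 21/20 m/s = 1.0500 m/s

quadratic (1/4)·v² + (27/50)·v + (-6741/8000) = 0
  disc = (27/50)² − 4·(1/4)·(-6741/8000) = 45369/40000 ; √disc = 213/200
  v_R = (−(27/50) + 213/200) / (2·(1/4)) = 21/20 m/s
check:
T_s = v_R/a_R = (21/20)/2 = 0.5250 s
reaction-phase robot travel = 1.0500·0.0400 = 0.0420 m
braking distance = 1.0500²/(2·2.0000) = 0.2756 m
person approaches 1.0000·(0.0400+0.5250) = 0.5650 m
margins: 0.0800+0.0250+0.0150 = 0.1200 m
sum ≈ 0.0420+0.2756+0.5650+0.1200 ≈ 1.0026 m = S ✓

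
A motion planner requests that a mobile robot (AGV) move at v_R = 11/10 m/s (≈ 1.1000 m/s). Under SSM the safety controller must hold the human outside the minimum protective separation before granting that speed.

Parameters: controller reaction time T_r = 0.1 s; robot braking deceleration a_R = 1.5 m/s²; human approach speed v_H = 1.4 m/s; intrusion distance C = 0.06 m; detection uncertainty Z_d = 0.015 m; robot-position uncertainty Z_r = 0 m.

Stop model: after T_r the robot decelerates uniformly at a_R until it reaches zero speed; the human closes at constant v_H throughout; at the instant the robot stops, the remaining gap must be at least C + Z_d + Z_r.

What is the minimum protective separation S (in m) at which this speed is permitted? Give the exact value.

S_min = 351/200 m = 1.7550 m

stop time T_s = (11/10)/(3/2) = 0.7333 s
reaction-phase robot travel = 1.1000·0.1000 = 0.1100 m
robot covers 1.1000·0.7333 − ½·1.5000·0.7333² = 0.4033 m while stopping
human closes 1.4000·0.8333 = 1.1667 m
margins: 0.0600+0.0150+0.0000 = 0.0750 m
S_min ≈ 0.1100+0.4033+1.1667+0.0750  ⇒  S_min = 351/200 m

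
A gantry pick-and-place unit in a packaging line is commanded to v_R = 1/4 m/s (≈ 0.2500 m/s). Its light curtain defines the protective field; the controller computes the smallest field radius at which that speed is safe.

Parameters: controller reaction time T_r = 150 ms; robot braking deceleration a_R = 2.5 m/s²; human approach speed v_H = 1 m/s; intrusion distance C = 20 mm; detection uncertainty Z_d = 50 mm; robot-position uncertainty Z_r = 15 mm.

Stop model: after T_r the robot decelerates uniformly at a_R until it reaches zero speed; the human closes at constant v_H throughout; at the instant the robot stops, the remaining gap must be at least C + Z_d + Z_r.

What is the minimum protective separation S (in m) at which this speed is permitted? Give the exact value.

braking lasts T_s = (1/4)/(5/2) = 0.1000 s
robot in T_r: 0.2500·0.1500 = 0.0375 m
robot under decel: 0.2500²/(2·2.5000) = 0.0125 m
human over T_r+T_s: 1.0000·(0.1500+0.1000) = 0.2500 m
margins: 0.0200+0.0500+0.0150 = 0.0850 m
S_min ≈ 0.0375+0.0125+0.2500+0.0850  ⇒  S_min = 77/200 m

S_min = 77/200 m = 0.3850 m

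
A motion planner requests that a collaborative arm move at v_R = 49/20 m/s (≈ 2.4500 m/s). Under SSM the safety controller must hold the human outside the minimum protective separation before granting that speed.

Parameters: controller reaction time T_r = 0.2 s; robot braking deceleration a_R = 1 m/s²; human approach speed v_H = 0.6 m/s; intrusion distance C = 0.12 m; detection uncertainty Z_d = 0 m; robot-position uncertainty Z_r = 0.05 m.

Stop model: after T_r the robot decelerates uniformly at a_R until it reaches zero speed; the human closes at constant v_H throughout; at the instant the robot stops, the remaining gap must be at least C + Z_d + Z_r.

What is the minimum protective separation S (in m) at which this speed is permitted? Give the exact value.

braking lasts T_s = (49/20)/1 = 2.4500 s
reaction-phase robot travel = 2.4500·0.2000 = 0.4900 m
robot under decel: 2.4500²/(2·1.0000) = 3.0013 m
human closes 0.6000·2.6500 = 1.5900 m
margins: 0.1200+0.0000+0.0500 = 0.1700 m
S_min ≈ 0.4900+3.0013+1.5900+0.1700  ⇒  S_min = 4201/800 m

S_min = 4201/800 m = 5.2512 m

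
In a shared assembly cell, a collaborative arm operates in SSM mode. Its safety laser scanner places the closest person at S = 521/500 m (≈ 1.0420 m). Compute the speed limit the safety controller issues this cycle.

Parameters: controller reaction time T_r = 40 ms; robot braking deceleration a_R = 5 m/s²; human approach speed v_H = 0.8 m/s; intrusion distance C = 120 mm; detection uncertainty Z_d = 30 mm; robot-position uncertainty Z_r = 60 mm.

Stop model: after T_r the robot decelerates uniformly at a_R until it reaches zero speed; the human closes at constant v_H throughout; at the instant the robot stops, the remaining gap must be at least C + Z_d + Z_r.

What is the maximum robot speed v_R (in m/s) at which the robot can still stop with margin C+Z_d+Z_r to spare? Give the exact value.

v_R_max = 2 m/s = 2.0000 m/s

quadratic (1/10)·v² + (1/5)·v + (-4/5) = 0
  disc = (1/5)² − 4·(1/10)·(-4/5) = 9/25 ; √disc = 3/5
  v_R = (−(1/5) + 3/5) / (2·(1/10)) = 2 m/s
check:
T_s = v_R/a_R = 2/5 = 0.4000 s
robot covers v_R·T_r = 2.0000·0.0400 = 0.0800 m before braking
braking distance = 2.0000²/(2·5.0000) = 0.4000 m
human over T_r+T_s: 0.8000·(0.0400+0.4000) = 0.3520 m
margins: 0.1200+0.0300+0.0600 = 0.2100 m
sum ≈ 0.0800+0.4000+0.3520+0.2100 ≈ 1.0420 m = S ✓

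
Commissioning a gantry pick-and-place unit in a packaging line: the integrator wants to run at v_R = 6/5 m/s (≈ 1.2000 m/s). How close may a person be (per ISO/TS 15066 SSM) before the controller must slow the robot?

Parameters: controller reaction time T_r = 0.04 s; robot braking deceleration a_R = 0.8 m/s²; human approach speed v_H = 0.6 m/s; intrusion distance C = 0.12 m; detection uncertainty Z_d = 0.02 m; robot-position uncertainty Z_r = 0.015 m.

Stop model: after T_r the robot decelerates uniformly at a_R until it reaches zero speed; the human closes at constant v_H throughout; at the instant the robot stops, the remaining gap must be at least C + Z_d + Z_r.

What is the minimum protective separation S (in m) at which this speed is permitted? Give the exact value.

stop time T_s = (6/5)/(4/5) = 1.5000 s
robot in T_r: 1.2000·0.0400 = 0.0480 m
braking distance = 1.2000²/(2·0.8000) = 0.9000 m
human closes 0.6000·1.5400 = 0.9240 m
C+Z_d+Z_r = 0.1200+0.0200+0.0150 = 0.1550 m
S_min ≈ 0.0480+0.9000+0.9240+0.1550  ⇒  S_min = 2027/1000 m

S_min = 2027/1000 m = 2.0270 m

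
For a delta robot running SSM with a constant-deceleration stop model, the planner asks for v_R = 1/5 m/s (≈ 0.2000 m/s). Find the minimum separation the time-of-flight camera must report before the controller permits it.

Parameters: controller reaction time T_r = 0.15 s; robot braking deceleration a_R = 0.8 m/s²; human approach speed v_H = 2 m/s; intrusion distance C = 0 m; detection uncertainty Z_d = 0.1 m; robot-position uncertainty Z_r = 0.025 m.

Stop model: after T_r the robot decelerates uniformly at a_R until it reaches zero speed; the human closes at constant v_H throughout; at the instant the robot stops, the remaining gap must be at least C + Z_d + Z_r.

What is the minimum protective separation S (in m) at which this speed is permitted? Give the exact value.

braking lasts T_s = (1/5)/(4/5) = 0.2500 s
robot covers v_R·T_r = 0.2000·0.1500 = 0.0300 m before braking
robot covers 0.2000·0.2500 − ½·0.8000·0.2500² = 0.0250 m while stopping
human closes 2.0000·0.4000 = 0.8000 m
C+Z_d+Z_r = 0.0000+0.1000+0.0250 = 0.1250 m
S_min ≈ 0.0300+0.0250+0.8000+0.1250  ⇒  S_min = 49/50 m

S_min = 49/50 m = 0.9800 m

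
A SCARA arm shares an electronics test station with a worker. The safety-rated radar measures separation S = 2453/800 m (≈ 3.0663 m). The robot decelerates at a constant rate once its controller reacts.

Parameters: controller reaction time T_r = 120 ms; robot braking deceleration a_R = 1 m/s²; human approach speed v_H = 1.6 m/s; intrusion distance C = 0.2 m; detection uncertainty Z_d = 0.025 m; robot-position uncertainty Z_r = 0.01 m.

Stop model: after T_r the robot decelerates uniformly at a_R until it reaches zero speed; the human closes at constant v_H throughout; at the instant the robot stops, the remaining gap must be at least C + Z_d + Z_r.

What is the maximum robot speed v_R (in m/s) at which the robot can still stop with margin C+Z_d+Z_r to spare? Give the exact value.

v_R_max = 23/20 m/s = 1.1500 m/s

collect terms ⇒ (1/2)·v_R² + (43/25)·v_R + (-10557/4000) = 0
  disc = (43/25)² − 4·(1/2)·(-10557/4000) = 82369/10000 ; √disc = 287/100
  v_R = (−(43/25) + 287/100) / (2·(1/2)) = 23/20 m/s
check:
braking lasts T_s = (23/20)/1 = 1.1500 s
reaction-phase robot travel = 1.1500·0.1200 = 0.1380 m
braking distance = 1.1500²/(2·1.0000) = 0.6613 m
human closes 1.6000·1.2700 = 2.0320 m
margins: 0.2000+0.0250+0.0100 = 0.2350 m
sum ≈ 0.1380+0.6613+2.0320+0.2350 ≈ 3.0663 m = S ✓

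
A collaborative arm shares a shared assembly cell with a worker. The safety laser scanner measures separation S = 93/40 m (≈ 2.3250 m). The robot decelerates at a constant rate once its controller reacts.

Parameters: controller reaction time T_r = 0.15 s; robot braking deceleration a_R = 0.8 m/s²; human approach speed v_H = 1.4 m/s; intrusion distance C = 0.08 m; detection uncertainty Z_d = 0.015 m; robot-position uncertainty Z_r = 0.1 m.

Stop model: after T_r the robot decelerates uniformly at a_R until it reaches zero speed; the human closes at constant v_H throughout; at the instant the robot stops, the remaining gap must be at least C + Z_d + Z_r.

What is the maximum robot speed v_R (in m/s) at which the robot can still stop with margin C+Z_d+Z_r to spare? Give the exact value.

v_R_max = 4/5 m/s = 0.8000 m/s

quadratic (5/8)·v² + (19/10)·v + (-48/25) = 0
  disc = (19/10)² − 4·(5/8)·(-48/25) = 841/100 ; √disc = 29/10
  v_R = (−(19/10) + 29/10) / (2·(5/8)) = 4/5 m/s
check:
braking lasts T_s = (4/5)/(4/5) = 1.0000 s
robot covers v_R·T_r = 0.8000·0.1500 = 0.1200 m before braking
braking distance = 0.8000²/(2·0.8000) = 0.4000 m
person approaches 1.4000·(0.1500+1.0000) = 1.6100 m
margins: 0.0800+0.0150+0.1000 = 0.1950 m
sum ≈ 0.1200+0.4000+1.6100+0.1950 ≈ 2.3250 m = S ✓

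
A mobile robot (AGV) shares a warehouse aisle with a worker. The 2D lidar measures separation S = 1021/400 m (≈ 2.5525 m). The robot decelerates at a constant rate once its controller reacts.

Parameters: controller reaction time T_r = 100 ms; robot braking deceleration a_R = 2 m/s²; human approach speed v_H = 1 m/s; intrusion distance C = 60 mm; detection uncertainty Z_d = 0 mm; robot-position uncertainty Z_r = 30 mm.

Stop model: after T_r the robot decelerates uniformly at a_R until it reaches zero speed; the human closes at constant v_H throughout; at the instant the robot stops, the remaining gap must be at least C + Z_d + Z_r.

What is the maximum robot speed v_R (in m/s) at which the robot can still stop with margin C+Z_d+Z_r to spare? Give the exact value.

collect terms ⇒ (1/4)·v_R² + (3/5)·v_R + (-189/80) = 0
  disc = (3/5)² − 4·(1/4)·(-189/80) = 1089/400 ; √disc = 33/20
  v_R = (−(3/5) + 33/20) / (2·(1/4)) = 21/10 m/s
check:
T_s = v_R/a_R = (21/10)/2 = 1.0500 s
robot in T_r: 2.1000·0.1000 = 0.2100 m
robot under decel: 2.1000²/(2·2.0000) = 1.1025 m
human closes 1.0000·1.1500 = 1.1500 m
residual clearance needed = 0.0600+0.0000+0.0300 = 0.0900 m
sum ≈ 0.2100+1.1025+1.1500+0.0900 ≈ 2.5525 m = S ✓

v_R_max = 21/10 m/s = 2.1000 m/s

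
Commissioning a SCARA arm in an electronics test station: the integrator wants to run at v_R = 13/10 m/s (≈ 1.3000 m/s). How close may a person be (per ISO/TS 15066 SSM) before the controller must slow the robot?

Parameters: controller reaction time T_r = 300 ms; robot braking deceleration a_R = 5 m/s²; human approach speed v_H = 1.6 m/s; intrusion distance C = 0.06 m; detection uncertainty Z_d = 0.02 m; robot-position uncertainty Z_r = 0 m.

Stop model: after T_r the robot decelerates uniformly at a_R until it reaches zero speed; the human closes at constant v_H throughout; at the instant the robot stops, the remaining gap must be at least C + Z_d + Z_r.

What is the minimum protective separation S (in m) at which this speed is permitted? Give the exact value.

stop time T_s = (13/10)/5 = 0.2600 s
robot in T_r: 1.3000·0.3000 = 0.3900 m
robot under decel: 1.3000²/(2·5.0000) = 0.1690 m
human over T_r+T_s: 1.6000·(0.3000+0.2600) = 0.8960 m
margins: 0.0600+0.0200+0.0000 = 0.0800 m
S_min ≈ 0.3900+0.1690+0.8960+0.0800  ⇒  S_min = 307/200 m

S_min = 307/200 m = 1.5350 m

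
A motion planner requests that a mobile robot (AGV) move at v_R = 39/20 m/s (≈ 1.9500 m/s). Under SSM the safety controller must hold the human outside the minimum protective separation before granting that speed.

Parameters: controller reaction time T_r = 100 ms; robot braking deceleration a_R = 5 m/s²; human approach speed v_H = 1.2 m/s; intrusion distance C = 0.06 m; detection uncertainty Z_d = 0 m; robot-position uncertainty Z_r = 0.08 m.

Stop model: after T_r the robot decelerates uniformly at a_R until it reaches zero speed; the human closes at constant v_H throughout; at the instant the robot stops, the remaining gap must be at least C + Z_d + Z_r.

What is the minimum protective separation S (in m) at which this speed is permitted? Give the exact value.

S_min = 5213/4000 m = 1.3033 m

stop time T_s = (39/20)/5 = 0.3900 s
reaction-phase robot travel = 1.9500·0.1000 = 0.1950 m
robot covers 1.9500·0.3900 − ½·5.0000·0.3900² = 0.3802 m while stopping
human over T_r+T_s: 1.2000·(0.1000+0.3900) = 0.5880 m
margins: 0.0600+0.0000+0.0800 = 0.1400 m
S_min ≈ 0.1950+0.3802+0.5880+0.1400  ⇒  S_min = 5213/4000 m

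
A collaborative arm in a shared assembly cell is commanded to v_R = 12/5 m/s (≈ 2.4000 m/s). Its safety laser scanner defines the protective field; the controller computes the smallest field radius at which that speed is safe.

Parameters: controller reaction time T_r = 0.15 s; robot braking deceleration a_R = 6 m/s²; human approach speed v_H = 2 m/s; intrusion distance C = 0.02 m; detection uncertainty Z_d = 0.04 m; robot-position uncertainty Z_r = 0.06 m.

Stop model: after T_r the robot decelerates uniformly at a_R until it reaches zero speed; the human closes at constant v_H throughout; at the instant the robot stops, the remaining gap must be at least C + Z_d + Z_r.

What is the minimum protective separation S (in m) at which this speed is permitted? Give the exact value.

T_s = v_R/a_R = (12/5)/6 = 0.4000 s
reaction-phase robot travel = 2.4000·0.1500 = 0.3600 m
braking distance = 2.4000²/(2·6.0000) = 0.4800 m
human closes 2.0000·0.5500 = 1.1000 m
residual clearance needed = 0.0200+0.0400+0.0600 = 0.1200 m
S_min ≈ 0.3600+0.4800+1.1000+0.1200  ⇒  S_min = 103/50 m

S_min = 103/50 m = 2.0600 m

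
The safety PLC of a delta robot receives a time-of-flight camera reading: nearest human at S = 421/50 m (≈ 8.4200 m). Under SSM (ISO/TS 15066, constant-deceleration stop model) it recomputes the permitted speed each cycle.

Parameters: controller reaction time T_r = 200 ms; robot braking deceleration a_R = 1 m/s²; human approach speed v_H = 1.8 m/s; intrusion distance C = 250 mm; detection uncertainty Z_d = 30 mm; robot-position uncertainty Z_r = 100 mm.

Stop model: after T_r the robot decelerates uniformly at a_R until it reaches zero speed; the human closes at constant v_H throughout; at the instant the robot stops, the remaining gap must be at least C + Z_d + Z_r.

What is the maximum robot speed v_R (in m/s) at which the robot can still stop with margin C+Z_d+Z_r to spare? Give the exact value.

at the boundary: (1/2)·v² + (2)·v + (-192/25) = 0
  disc = (2)² − 4·(1/2)·(-192/25) = 484/25 ; √disc = 22/5
  v_R = (−(2) + 22/5) / (2·(1/2)) = 12/5 m/s
check:
braking lasts T_s = (12/5)/1 = 2.4000 s
reaction-phase robot travel = 2.4000·0.2000 = 0.4800 m
braking distance = 2.4000²/(2·1.0000) = 2.8800 m
human over T_r+T_s: 1.8000·(0.2000+2.4000) = 4.6800 m
residual clearance needed = 0.2500+0.0300+0.1000 = 0.3800 m
sum ≈ 0.4800+2.8800+4.6800+0.3800 ≈ 8.4200 m = S ✓

v_R_max = 12/5 m/s = 2.4000 m/s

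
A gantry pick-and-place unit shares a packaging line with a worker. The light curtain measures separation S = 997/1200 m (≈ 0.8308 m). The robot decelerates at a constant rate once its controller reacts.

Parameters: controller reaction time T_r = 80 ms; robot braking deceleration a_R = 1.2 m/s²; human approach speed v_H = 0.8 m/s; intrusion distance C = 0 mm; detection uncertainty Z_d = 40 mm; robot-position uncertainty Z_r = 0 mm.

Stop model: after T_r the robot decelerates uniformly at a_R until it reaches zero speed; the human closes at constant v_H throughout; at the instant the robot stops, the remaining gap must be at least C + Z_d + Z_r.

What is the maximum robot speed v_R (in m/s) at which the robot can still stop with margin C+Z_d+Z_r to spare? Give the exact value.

quadratic (5/12)·v² + (56/75)·v + (-4361/6000) = 0
  disc = (56/75)² − 4·(5/12)·(-4361/6000) = 17689/10000 ; √disc = 133/100
  v_R = (−(56/75) + 133/100) / (2·(5/12)) = 7/10 m/s
check:
stop time T_s = (7/10)/(6/5) = 0.5833 s
robot in T_r: 0.7000·0.0800 = 0.0560 m
robot covers 0.7000·0.5833 − ½·1.2000·0.5833² = 0.2042 m while stopping
human closes 0.8000·0.6633 = 0.5307 m
C+Z_d+Z_r = 0.0000+0.0400+0.0000 = 0.0400 m
sum ≈ 0.0560+0.2042+0.5307+0.0400 ≈ 0.8308 m = S ✓

v_R_max = 7/10 m/s = 0.7000 m/s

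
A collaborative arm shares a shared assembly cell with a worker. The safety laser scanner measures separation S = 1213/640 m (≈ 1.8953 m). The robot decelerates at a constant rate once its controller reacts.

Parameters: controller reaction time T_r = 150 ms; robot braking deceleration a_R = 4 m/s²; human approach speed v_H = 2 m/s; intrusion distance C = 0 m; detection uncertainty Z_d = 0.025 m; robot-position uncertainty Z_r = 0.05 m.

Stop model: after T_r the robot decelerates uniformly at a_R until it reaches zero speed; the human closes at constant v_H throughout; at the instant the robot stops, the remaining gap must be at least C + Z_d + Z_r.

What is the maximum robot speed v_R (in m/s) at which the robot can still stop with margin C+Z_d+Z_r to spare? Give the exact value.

v_R_max = 7/4 m/s = 1.7500 m/s

quadratic (1/8)·v² + (13/20)·v + (-973/640) = 0
  disc = (13/20)² − 4·(1/8)·(-973/640) = 7569/6400 ; √disc = 87/80
  v_R = (−(13/20) + 87/80) / (2·(1/8)) = 7/4 m/s
check:
T_s = v_R/a_R = (7/4)/4 = 0.4375 s
reaction-phase robot travel = 1.7500·0.1500 = 0.2625 m
robot covers 1.7500·0.4375 − ½·4.0000·0.4375² = 0.3828 m while stopping
human over T_r+T_s: 2.0000·(0.1500+0.4375) = 1.1750 m
C+Z_d+Z_r = 0.0000+0.0250+0.0500 = 0.0750 m
sum ≈ 0.2625+0.3828+1.1750+0.0750 ≈ 1.8953 m = S ✓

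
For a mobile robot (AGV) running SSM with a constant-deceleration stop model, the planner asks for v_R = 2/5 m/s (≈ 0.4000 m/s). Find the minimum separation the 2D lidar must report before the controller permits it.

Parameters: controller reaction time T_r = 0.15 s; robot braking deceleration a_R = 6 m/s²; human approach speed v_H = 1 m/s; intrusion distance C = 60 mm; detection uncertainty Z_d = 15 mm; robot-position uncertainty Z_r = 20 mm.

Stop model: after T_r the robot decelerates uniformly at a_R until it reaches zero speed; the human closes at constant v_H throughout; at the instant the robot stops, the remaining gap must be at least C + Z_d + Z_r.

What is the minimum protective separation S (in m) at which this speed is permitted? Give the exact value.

stop time T_s = (2/5)/6 = 0.0667 s
robot in T_r: 0.4000·0.1500 = 0.0600 m
braking distance = 0.4000²/(2·6.0000) = 0.0133 m
human closes 1.0000·0.2167 = 0.2167 m
margins: 0.0600+0.0150+0.0200 = 0.0950 m
S_min ≈ 0.0600+0.0133+0.2167+0.0950  ⇒  S_min = 77/200 m

S_min = 77/200 m = 0.3850 m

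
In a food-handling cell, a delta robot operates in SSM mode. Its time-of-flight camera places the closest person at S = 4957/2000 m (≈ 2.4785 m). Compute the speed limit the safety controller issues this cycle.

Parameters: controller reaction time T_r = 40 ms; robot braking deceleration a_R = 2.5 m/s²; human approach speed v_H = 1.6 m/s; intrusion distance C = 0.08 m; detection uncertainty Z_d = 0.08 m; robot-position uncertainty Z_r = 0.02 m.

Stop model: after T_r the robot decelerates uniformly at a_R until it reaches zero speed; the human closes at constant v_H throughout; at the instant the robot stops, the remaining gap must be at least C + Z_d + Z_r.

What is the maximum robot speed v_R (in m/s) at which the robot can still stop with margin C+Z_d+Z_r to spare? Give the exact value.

collect terms ⇒ (1/5)·v_R² + (17/25)·v_R + (-4469/2000) = 0
  disc = (17/25)² − 4·(1/5)·(-4469/2000) = 9/4 ; √disc = 3/2
  v_R = (−(17/25) + 3/2) / (2·(1/5)) = 41/20 m/s
check:
braking lasts T_s = (41/20)/(5/2) = 0.8200 s
robot in T_r: 2.0500·0.0400 = 0.0820 m
robot covers 2.0500·0.8200 − ½·2.5000·0.8200² = 0.8405 m while stopping
person approaches 1.6000·(0.0400+0.8200) = 1.3760 m
margins: 0.0800+0.0800+0.0200 = 0.1800 m
sum ≈ 0.0820+0.8405+1.3760+0.1800 ≈ 2.4785 m = S ✓

v_R_max = 41/20 m/s = 2.0500 m/s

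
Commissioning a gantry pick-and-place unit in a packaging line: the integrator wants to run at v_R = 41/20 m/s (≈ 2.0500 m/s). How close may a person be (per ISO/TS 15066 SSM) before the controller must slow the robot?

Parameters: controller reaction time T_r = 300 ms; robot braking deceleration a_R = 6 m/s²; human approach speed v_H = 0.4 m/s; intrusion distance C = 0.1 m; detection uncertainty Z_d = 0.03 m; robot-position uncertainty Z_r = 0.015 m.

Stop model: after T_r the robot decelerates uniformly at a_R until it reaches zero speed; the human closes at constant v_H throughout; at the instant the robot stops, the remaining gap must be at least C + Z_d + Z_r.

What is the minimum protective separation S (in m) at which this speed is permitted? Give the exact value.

S_min = 2187/1600 m = 1.3669 m

braking lasts T_s = (41/20)/6 = 0.3417 s
reaction-phase robot travel = 2.0500·0.3000 = 0.6150 m
robot covers 2.0500·0.3417 − ½·6.0000·0.3417² = 0.3502 m while stopping
human over T_r+T_s: 0.4000·(0.3000+0.3417) = 0.2567 m
C+Z_d+Z_r = 0.1000+0.0300+0.0150 = 0.1450 m
S_min ≈ 0.6150+0.3502+0.2567+0.1450  ⇒  S_min = 2187/1600 m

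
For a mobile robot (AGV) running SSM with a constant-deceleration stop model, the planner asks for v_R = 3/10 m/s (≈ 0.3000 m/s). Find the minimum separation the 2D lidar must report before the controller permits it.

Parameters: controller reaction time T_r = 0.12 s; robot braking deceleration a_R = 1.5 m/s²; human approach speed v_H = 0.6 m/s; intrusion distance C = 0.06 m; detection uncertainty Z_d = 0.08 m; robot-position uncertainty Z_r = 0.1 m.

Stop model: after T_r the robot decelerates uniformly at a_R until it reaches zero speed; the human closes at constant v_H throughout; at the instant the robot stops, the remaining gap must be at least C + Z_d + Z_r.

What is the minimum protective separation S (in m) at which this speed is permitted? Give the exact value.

S_min = 249/500 m = 0.4980 m

T_s = v_R/a_R = (3/10)/(3/2) = 0.2000 s
robot covers v_R·T_r = 0.3000·0.1200 = 0.0360 m before braking
braking distance = 0.3000²/(2·1.5000) = 0.0300 m
human closes 0.6000·0.3200 = 0.1920 m
C+Z_d+Z_r = 0.0600+0.0800+0.1000 = 0.2400 m
S_min ≈ 0.0360+0.0300+0.1920+0.2400  ⇒  S_min = 249/500 m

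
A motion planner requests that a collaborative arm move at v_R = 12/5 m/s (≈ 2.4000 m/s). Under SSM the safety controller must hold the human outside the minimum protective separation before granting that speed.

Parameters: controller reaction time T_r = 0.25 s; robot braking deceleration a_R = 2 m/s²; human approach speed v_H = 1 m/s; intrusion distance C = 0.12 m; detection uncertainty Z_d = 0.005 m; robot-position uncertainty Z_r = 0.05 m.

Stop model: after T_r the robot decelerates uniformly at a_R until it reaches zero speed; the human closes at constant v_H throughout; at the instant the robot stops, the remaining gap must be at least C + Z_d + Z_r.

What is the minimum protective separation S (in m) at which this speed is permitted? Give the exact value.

braking lasts T_s = (12/5)/2 = 1.2000 s
robot covers v_R·T_r = 2.4000·0.2500 = 0.6000 m before braking
robot under decel: 2.4000²/(2·2.0000) = 1.4400 m
person approaches 1.0000·(0.2500+1.2000) = 1.4500 m
residual clearance needed = 0.1200+0.0050+0.0500 = 0.1750 m
S_min ≈ 0.6000+1.4400+1.4500+0.1750  ⇒  S_min = 733/200 m

S_min = 733/200 m = 3.6650 m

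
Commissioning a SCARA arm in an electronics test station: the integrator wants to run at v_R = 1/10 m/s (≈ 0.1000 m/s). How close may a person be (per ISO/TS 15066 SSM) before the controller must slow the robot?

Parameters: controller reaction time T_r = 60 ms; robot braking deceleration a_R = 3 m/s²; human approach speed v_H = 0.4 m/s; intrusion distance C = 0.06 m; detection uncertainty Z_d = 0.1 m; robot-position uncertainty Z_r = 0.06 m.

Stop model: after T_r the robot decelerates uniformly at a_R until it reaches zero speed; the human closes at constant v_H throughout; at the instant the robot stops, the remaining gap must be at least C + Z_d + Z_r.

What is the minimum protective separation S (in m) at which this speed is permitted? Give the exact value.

S_min = 53/200 m = 0.2650 m

T_s = v_R/a_R = (1/10)/3 = 0.0333 s
robot in T_r: 0.1000·0.0600 = 0.0060 m
robot under decel: 0.1000²/(2·3.0000) = 0.0017 m
human over T_r+T_s: 0.4000·(0.0600+0.0333) = 0.0373 m
C+Z_d+Z_r = 0.0600+0.1000+0.0600 = 0.2200 m
S_min ≈ 0.0060+0.0017+0.0373+0.2200  ⇒  S_min = 53/200 m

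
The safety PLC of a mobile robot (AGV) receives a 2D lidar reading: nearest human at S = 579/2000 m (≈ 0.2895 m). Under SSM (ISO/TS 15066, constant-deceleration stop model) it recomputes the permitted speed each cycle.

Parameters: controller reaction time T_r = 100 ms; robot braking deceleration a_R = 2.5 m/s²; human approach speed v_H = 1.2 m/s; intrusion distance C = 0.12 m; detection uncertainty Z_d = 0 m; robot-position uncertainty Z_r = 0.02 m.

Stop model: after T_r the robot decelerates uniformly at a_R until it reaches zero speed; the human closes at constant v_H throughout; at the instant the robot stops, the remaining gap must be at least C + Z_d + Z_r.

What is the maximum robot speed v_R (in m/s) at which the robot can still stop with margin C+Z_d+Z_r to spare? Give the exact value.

v_R_max = 1/20 m/s = 0.0500 m/s

collect terms ⇒ (1/5)·v_R² + (29/50)·v_R + (-59/2000) = 0
  disc = (29/50)² − 4·(1/5)·(-59/2000) = 9/25 ; √disc = 3/5
  v_R = (−(29/50) + 3/5) / (2·(1/5)) = 1/20 m/s
check:
stop time T_s = (1/20)/(5/2) = 0.0200 s
reaction-phase robot travel = 0.0500·0.1000 = 0.0050 m
robot under decel: 0.0500²/(2·2.5000) = 0.0005 m
human over T_r+T_s: 1.2000·(0.1000+0.0200) = 0.1440 m
C+Z_d+Z_r = 0.1200+0.0000+0.0200 = 0.1400 m
sum ≈ 0.0050+0.0005+0.1440+0.1400 ≈ 0.2895 m = S ✓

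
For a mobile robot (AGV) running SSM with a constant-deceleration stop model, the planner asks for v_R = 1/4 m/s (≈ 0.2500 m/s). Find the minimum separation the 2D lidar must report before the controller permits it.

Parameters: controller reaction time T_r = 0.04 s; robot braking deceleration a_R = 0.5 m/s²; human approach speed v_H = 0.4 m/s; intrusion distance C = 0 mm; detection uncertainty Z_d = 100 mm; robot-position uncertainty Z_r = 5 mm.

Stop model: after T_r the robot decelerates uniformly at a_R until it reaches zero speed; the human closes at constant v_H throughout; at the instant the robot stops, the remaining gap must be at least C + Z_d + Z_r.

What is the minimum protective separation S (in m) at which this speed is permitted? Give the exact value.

S_min = 787/2000 m = 0.3935 m

braking lasts T_s = (1/4)/(1/2) = 0.5000 s
reaction-phase robot travel = 0.2500·0.0400 = 0.0100 m
braking distance = 0.2500²/(2·0.5000) = 0.0625 m
human over T_r+T_s: 0.4000·(0.0400+0.5000) = 0.2160 m
C+Z_d+Z_r = 0.0000+0.1000+0.0050 = 0.1050 m
S_min ≈ 0.0100+0.0625+0.2160+0.1050  ⇒  S_min = 787/2000 m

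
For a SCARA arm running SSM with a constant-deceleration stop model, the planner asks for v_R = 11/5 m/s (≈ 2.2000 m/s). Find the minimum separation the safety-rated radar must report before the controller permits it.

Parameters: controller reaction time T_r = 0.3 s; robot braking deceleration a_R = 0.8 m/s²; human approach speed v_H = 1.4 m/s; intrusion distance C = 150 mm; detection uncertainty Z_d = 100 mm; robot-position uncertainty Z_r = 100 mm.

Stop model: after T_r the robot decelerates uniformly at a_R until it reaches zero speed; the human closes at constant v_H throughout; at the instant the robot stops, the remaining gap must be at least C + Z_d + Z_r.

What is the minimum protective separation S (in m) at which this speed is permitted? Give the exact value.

S_min = 1661/200 m = 8.3050 m

braking lasts T_s = (11/5)/(4/5) = 2.7500 s
robot covers v_R·T_r = 2.2000·0.3000 = 0.6600 m before braking
robot covers 2.2000·2.7500 − ½·0.8000·2.7500² = 3.0250 m while stopping
human closes 1.4000·3.0500 = 4.2700 m
C+Z_d+Z_r = 0.1500+0.1000+0.1000 = 0.3500 m
S_min ≈ 0.6600+3.0250+4.2700+0.3500  ⇒  S_min = 1661/200 m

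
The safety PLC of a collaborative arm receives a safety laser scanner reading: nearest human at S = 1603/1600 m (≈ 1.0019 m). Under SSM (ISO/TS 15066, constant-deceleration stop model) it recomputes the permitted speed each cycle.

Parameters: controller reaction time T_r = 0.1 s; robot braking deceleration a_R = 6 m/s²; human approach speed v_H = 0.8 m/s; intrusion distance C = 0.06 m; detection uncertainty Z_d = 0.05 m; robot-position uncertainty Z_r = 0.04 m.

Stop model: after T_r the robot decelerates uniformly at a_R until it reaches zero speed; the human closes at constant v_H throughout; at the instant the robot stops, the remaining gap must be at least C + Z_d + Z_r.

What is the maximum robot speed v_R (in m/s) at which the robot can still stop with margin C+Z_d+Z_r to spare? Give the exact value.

v_R_max = 39/20 m/s = 1.9500 m/s

quadratic (1/12)·v² + (7/30)·v + (-247/320) = 0
  disc = (7/30)² − 4·(1/12)·(-247/320) = 4489/14400 ; √disc = 67/120
  v_R = (−(7/30) + 67/120) / (2·(1/12)) = 39/20 m/s
check:
T_s = v_R/a_R = (39/20)/6 = 0.3250 s
robot covers v_R·T_r = 1.9500·0.1000 = 0.1950 m before braking
robot covers 1.9500·0.3250 − ½·6.0000·0.3250² = 0.3169 m while stopping
person approaches 0.8000·(0.1000+0.3250) = 0.3400 m
C+Z_d+Z_r = 0.0600+0.0500+0.0400 = 0.1500 m
sum ≈ 0.1950+0.3169+0.3400+0.1500 ≈ 1.0019 m = S ✓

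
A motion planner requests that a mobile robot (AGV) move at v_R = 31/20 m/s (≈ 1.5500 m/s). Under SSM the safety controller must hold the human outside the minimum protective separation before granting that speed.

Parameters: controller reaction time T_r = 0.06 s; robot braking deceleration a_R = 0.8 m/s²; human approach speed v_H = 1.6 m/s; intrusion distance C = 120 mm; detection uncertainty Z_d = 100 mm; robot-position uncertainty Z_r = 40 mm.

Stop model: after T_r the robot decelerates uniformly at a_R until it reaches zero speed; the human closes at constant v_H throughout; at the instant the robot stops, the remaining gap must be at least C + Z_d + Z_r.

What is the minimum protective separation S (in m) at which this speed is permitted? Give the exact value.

S_min = 80809/16000 m = 5.0506 m

stop time T_s = (31/20)/(4/5) = 1.9375 s
robot covers v_R·T_r = 1.5500·0.0600 = 0.0930 m before braking
robot covers 1.5500·1.9375 − ½·0.8000·1.9375² = 1.5016 m while stopping
human over T_r+T_s: 1.6000·(0.0600+1.9375) = 3.1960 m
margins: 0.1200+0.1000+0.0400 = 0.2600 m
S_min ≈ 0.0930+1.5016+3.1960+0.2600  ⇒  S_min = 80809/16000 m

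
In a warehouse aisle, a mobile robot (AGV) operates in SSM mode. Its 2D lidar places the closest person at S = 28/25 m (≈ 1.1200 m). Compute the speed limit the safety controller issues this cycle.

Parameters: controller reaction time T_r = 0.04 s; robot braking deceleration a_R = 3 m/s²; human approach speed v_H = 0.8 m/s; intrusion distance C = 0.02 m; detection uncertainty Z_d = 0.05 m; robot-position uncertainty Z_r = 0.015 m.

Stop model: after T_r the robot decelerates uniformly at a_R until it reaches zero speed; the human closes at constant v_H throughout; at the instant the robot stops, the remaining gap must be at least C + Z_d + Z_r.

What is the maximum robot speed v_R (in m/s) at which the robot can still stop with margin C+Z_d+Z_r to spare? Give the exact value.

quadratic (1/6)·v² + (23/75)·v + (-1003/1000) = 0
  disc = (23/75)² − 4·(1/6)·(-1003/1000) = 17161/22500 ; √disc = 131/150
  v_R = (−(23/75) + 131/150) / (2·(1/6)) = 17/10 m/s
check:
T_s = v_R/a_R = (17/10)/3 = 0.5667 s
reaction-phase robot travel = 1.7000·0.0400 = 0.0680 m
braking distance = 1.7000²/(2·3.0000) = 0.4817 m
person approaches 0.8000·(0.0400+0.5667) = 0.4853 m
margins: 0.0200+0.0500+0.0150 = 0.0850 m
sum ≈ 0.0680+0.4817+0.4853+0.0850 ≈ 1.1200 m = S ✓

v_R_max = 17/10 m/s = 1.7000 m/s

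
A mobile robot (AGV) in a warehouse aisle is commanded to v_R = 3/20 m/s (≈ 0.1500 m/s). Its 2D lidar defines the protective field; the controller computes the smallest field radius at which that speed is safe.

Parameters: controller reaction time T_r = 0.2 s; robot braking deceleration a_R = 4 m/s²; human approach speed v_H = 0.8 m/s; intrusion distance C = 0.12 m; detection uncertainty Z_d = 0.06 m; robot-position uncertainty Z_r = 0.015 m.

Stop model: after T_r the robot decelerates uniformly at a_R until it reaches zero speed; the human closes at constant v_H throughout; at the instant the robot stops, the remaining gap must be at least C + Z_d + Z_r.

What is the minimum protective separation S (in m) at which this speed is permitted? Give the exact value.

S_min = 1337/3200 m = 0.4178 m

braking lasts T_s = (3/20)/4 = 0.0375 s
robot in T_r: 0.1500·0.2000 = 0.0300 m
robot under decel: 0.1500²/(2·4.0000) = 0.0028 m
person approaches 0.8000·(0.2000+0.0375) = 0.1900 m
margins: 0.1200+0.0600+0.0150 = 0.1950 m
S_min ≈ 0.0300+0.0028+0.1900+0.1950  ⇒  S_min = 1337/3200 m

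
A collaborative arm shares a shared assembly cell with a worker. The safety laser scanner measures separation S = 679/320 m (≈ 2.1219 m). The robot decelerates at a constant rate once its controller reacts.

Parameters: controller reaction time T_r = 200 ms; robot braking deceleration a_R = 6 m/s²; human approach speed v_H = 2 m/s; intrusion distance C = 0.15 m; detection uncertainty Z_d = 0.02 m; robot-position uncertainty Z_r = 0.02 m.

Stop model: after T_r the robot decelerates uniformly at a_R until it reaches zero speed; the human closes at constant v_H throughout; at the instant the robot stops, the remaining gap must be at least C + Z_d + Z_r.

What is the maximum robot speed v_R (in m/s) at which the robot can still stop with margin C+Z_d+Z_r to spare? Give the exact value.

v_R_max = 43/20 m/s = 2.1500 m/s

collect terms ⇒ (1/12)·v_R² + (8/15)·v_R + (-2451/1600) = 0
  disc = (8/15)² − 4·(1/12)·(-2451/1600) = 11449/14400 ; √disc = 107/120
  v_R = (−(8/15) + 107/120) / (2·(1/12)) = 43/20 m/s
check:
stop time T_s = (43/20)/6 = 0.3583 s
reaction-phase robot travel = 2.1500·0.2000 = 0.4300 m
robot under decel: 2.1500²/(2·6.0000) = 0.3852 m
person approaches 2.0000·(0.2000+0.3583) = 1.1167 m
residual clearance needed = 0.1500+0.0200+0.0200 = 0.1900 m
sum ≈ 0.4300+0.3852+1.1167+0.1900 ≈ 2.1219 m = S ✓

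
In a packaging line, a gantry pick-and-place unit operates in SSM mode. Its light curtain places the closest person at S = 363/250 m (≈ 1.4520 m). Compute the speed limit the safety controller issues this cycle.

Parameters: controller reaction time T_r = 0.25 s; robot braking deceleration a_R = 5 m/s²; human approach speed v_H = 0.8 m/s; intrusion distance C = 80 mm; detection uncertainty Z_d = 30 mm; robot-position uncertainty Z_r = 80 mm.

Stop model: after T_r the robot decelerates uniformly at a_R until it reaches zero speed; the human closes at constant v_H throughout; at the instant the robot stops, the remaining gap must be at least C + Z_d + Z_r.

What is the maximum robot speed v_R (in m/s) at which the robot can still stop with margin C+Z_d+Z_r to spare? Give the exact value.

at the boundary: (1/10)·v² + (41/100)·v + (-531/500) = 0
  disc = (41/100)² − 4·(1/10)·(-531/500) = 5929/10000 ; √disc = 77/100
  v_R = (−(41/100) + 77/100) / (2·(1/10)) = 9/5 m/s
check:
stop time T_s = (9/5)/5 = 0.3600 s
robot covers v_R·T_r = 1.8000·0.2500 = 0.4500 m before braking
robot under decel: 1.8000²/(2·5.0000) = 0.3240 m
human closes 0.8000·0.6100 = 0.4880 m
C+Z_d+Z_r = 0.0800+0.0300+0.0800 = 0.1900 m
sum ≈ 0.4500+0.3240+0.4880+0.1900 ≈ 1.4520 m = S ✓

v_R_max = 9/5 m/s = 1.8000 m/s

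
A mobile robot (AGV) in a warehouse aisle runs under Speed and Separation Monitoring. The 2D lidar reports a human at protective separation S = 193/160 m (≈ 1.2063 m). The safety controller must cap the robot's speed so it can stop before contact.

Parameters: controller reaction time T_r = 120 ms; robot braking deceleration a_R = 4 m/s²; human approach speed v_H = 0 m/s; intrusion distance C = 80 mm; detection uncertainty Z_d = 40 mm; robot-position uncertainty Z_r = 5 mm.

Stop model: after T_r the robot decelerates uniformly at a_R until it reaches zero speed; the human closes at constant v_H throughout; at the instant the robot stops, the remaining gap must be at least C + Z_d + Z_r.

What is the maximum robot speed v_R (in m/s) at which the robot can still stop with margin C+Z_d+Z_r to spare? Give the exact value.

collect terms ⇒ (1/8)·v_R² + (3/25)·v_R + (-173/160) = 0
  disc = (3/25)² − 4·(1/8)·(-173/160) = 22201/40000 ; √disc = 149/200
  v_R = (−(3/25) + 149/200) / (2·(1/8)) = 5/2 m/s
check:
stop time T_s = (5/2)/4 = 0.6250 s
robot in T_r: 2.5000·0.1200 = 0.3000 m
robot under decel: 2.5000²/(2·4.0000) = 0.7812 m
person approaches 0.0000·(0.1200+0.6250) = 0.0000 m
margins: 0.0800+0.0400+0.0050 = 0.1250 m
sum ≈ 0.3000+0.7812+0.0000+0.1250 ≈ 1.2063 m = S ✓

v_R_max = 5/2 m/s = 2.5000 m/s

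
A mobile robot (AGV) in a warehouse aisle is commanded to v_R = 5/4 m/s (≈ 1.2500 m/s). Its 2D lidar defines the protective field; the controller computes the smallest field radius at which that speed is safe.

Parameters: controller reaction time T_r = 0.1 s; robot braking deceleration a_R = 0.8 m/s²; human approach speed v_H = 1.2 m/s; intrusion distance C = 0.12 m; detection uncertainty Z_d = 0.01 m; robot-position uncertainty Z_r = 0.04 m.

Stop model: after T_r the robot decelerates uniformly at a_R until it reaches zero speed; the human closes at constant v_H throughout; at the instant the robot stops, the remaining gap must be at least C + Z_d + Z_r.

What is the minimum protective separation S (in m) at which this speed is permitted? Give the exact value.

S_min = 10453/3200 m = 3.2666 m

braking lasts T_s = (5/4)/(4/5) = 1.5625 s
reaction-phase robot travel = 1.2500·0.1000 = 0.1250 m
robot under decel: 1.2500²/(2·0.8000) = 0.9766 m
human over T_r+T_s: 1.2000·(0.1000+1.5625) = 1.9950 m
residual clearance needed = 0.1200+0.0100+0.0400 = 0.1700 m
S_min ≈ 0.1250+0.9766+1.9950+0.1700  ⇒  S_min = 10453/3200 m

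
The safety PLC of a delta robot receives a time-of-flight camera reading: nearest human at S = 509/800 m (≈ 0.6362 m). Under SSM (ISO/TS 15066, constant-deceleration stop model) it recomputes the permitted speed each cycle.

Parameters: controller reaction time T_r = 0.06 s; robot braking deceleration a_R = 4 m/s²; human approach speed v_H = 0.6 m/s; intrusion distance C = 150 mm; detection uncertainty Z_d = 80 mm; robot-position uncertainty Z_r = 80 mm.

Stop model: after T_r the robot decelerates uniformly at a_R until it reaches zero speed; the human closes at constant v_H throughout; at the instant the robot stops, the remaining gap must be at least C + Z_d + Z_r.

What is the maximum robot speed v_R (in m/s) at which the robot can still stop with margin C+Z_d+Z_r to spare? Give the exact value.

at the boundary: (1/8)·v² + (21/100)·v + (-1161/4000) = 0
  disc = (21/100)² − 4·(1/8)·(-1161/4000) = 7569/40000 ; √disc = 87/200
  v_R = (−(21/100) + 87/200) / (2·(1/8)) = 9/10 m/s
check:
T_s = v_R/a_R = (9/10)/4 = 0.2250 s
robot in T_r: 0.9000·0.0600 = 0.0540 m
robot under decel: 0.9000²/(2·4.0000) = 0.1013 m
person approaches 0.6000·(0.0600+0.2250) = 0.1710 m
margins: 0.1500+0.0800+0.0800 = 0.3100 m
sum ≈ 0.0540+0.1013+0.1710+0.3100 ≈ 0.6362 m = S ✓

v_R_max = 9/10 m/s = 0.9000 m/s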